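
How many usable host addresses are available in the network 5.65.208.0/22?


Host bits = 32 - 22 = 10
Total addresses = 2^10 = 1024
Usable = total - 2 (network and broadcast)
Usable hosts: 1022


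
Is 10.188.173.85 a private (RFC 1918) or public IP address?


RFC 1918 private ranges:
  10.0.0.0/8 (10.0.0.0 - 10.255.255.255)
  172.16.0.0/12 (172.16.0.0 - 172.31.255.255)
  192.168.0.0/16 (192.168.0.0 - 192.168.255.255)
Private (in 10.0.0.0/8)


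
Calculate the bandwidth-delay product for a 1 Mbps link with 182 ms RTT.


BDP = bandwidth * RTT
= 1 Mbps * 182 ms
= 1 * 1e6 * 182 / 1000 bits
= 182000 bits
= 22750 bytes
= 22.2168 KB
BDP = 182000 bits (22750 bytes)


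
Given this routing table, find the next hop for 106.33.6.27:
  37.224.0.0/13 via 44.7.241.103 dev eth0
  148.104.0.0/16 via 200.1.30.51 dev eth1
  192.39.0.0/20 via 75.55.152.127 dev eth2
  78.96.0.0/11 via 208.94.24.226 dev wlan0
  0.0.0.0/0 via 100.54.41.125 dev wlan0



Longest prefix match for 106.33.6.27:
  /13 37.224.0.0: no
  /16 148.104.0.0: no
  /20 192.39.0.0: no
  /11 78.96.0.0: no
  /0 0.0.0.0: MATCH
Selected: next-hop 100.54.41.125 via wlan0 (matched /0)


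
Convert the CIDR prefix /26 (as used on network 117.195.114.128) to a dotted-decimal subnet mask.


/26 means 26 network bits, 6 host bits
Binary: 11111111111111111111111111000000
Mask: 255.255.255.192


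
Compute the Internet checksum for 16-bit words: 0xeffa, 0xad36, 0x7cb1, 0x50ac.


Sum all words (with carry folding):
+ 0xeffa = 0xeffa
+ 0xad36 = 0x9d31
+ 0x7cb1 = 0x19e3
+ 0x50ac = 0x6a8f
One's complement: ~0x6a8f
Checksum = 0x9570


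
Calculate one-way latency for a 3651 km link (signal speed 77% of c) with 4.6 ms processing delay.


Speed = 0.77 * 3e5 km/s = 231000 km/s
Propagation delay = 3651 / 231000 = 0.0158 s = 15.8052 ms
Processing delay = 4.6 ms
Total one-way latency = 20.4052 ms


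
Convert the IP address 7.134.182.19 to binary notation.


7 = 00000111
134 = 10000110
182 = 10110110
19 = 00010011
Binary: 00000111.10000110.10110110.00010011


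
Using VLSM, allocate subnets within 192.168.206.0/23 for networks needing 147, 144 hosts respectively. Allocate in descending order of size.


147 hosts -> /24 (254 usable): 192.168.206.0/24
144 hosts -> /24 (254 usable): 192.168.207.0/24
Allocation: 192.168.206.0/24 (147 hosts, 254 usable); 192.168.207.0/24 (144 hosts, 254 usable)


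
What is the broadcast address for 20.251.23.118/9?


Network: 20.128.0.0/9
Host bits = 23
Set all host bits to 1:
Broadcast: 20.255.255.255


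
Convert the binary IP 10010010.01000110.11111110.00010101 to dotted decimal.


10010010 = 146
01000110 = 70
11111110 = 254
00010101 = 21
IP: 146.70.254.21


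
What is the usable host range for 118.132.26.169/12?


Network: 118.128.0.0
Broadcast: 118.143.255.255
First usable = network + 1
Last usable = broadcast - 1
Range: 118.128.0.1 to 118.143.255.254


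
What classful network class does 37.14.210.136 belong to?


First octet: 37
Binary: 00100101
0xxxxxxx -> Class A (1-126)
Class A, default mask 255.0.0.0 (/8)


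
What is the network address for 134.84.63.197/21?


IP:   10000110.01010100.00111111.11000101
Mask: 11111111.11111111.11111000.00000000
AND operation:
Net:  10000110.01010100.00111000.00000000
Network: 134.84.56.0/21


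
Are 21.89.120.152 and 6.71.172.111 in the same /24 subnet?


Mask: 255.255.255.0
21.89.120.152 AND mask = 21.89.120.0
6.71.172.111 AND mask = 6.71.172.0
No, different subnets (21.89.120.0 vs 6.71.172.0)


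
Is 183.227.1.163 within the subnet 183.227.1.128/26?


Subnet network: 183.227.1.128
Test IP AND mask: 183.227.1.128
Yes, 183.227.1.163 is in 183.227.1.128/26


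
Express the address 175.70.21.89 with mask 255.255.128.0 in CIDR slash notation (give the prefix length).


Binary: 11111111.11111111.10000000.00000000
Count leading 1s
Prefix: /17


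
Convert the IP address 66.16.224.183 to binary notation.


66 = 01000010
16 = 00010000
224 = 11100000
183 = 10110111
Binary: 01000010.00010000.11100000.10110111


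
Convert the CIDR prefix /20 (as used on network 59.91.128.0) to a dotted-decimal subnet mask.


/20 means 20 network bits, 12 host bits
Binary: 11111111111111111111000000000000
Mask: 255.255.240.0


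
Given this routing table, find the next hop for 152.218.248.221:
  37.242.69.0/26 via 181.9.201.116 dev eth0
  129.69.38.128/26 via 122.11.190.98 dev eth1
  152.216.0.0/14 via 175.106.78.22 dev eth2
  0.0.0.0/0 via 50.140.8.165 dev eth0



Longest prefix match for 152.218.248.221:
  /26 37.242.69.0: no
  /26 129.69.38.128: no
  /14 152.216.0.0: MATCH
  /0 0.0.0.0: MATCH
Selected: next-hop 175.106.78.22 via eth2 (matched /14)


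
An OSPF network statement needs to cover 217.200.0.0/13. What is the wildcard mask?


Subnet mask: 255.248.0.0
Wildcard = 255.255.255.255 - subnet mask
255 - 255 = 0
255 - 248 = 7
255 - 0 = 255
255 - 0 = 255
Wildcard: 0.7.255.255


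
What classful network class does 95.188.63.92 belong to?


First octet: 95
Binary: 01011111
0xxxxxxx -> Class A (1-126)
Class A, default mask 255.0.0.0 (/8)


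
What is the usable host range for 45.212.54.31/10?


Network: 45.192.0.0
Broadcast: 45.255.255.255
First usable = network + 1
Last usable = broadcast - 1
Range: 45.192.0.1 to 45.255.255.254


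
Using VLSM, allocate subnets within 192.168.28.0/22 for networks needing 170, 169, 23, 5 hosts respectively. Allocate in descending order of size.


170 hosts -> /24 (254 usable): 192.168.28.0/24
169 hosts -> /24 (254 usable): 192.168.29.0/24
23 hosts -> /27 (30 usable): 192.168.30.0/27
5 hosts -> /29 (6 usable): 192.168.30.32/29
Allocation: 192.168.28.0/24 (170 hosts, 254 usable); 192.168.29.0/24 (169 hosts, 254 usable); 192.168.30.0/27 (23 hosts, 30 usable); 192.168.30.32/29 (5 hosts, 6 usable)


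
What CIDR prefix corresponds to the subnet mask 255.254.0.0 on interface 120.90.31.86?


Binary: 11111111.11111110.00000000.00000000
Count leading 1s
Prefix: /15


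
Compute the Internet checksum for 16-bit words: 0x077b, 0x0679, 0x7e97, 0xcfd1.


Sum all words (with carry folding):
+ 0x077b = 0x077b
+ 0x0679 = 0x0df4
+ 0x7e97 = 0x8c8b
+ 0xcfd1 = 0x5c5d
One's complement: ~0x5c5d
Checksum = 0xa3a2


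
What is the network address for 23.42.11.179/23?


IP:   00010111.00101010.00001011.10110011
Mask: 11111111.11111111.11111110.00000000
AND operation:
Net:  00010111.00101010.00001010.00000000
Network: 23.42.10.0/23


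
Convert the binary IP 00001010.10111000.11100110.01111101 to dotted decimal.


00001010 = 10
10111000 = 184
11100110 = 230
01111101 = 125
IP: 10.184.230.125


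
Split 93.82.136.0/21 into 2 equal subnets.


New prefix = 21 + 1 = 22
Each subnet has 1024 addresses
  93.82.136.0/22
  93.82.140.0/22
Subnets: 93.82.136.0/22, 93.82.140.0/22


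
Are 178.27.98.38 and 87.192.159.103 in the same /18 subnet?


Mask: 255.255.192.0
178.27.98.38 AND mask = 178.27.64.0
87.192.159.103 AND mask = 87.192.128.0
No, different subnets (178.27.64.0 vs 87.192.128.0)


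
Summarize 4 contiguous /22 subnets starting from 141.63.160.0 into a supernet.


Original prefix: /22
Number of subnets: 4 = 2^2
New prefix = 22 - 2 = 20
Supernet: 141.63.160.0/20


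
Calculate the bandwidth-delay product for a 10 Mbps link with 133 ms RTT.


BDP = bandwidth * RTT
= 10 Mbps * 133 ms
= 10 * 1e6 * 133 / 1000 bits
= 1330000 bits
= 166250 bytes
= 162.3535 KB
BDP = 1330000 bits (166250 bytes)


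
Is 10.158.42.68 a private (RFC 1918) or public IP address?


RFC 1918 private ranges:
  10.0.0.0/8 (10.0.0.0 - 10.255.255.255)
  172.16.0.0/12 (172.16.0.0 - 172.31.255.255)
  192.168.0.0/16 (192.168.0.0 - 192.168.255.255)
Private (in 10.0.0.0/8)


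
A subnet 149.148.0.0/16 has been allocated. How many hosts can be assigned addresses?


Host bits = 32 - 16 = 16
Total addresses = 2^16 = 65536
Usable = total - 2 (network and broadcast)
Usable hosts: 65534


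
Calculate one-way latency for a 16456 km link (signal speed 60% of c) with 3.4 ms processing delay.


Speed = 0.6 * 3e5 km/s = 180000 km/s
Propagation delay = 16456 / 180000 = 0.0914 s = 91.4222 ms
Processing delay = 3.4 ms
Total one-way latency = 94.8222 ms


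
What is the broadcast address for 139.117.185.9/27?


Network: 139.117.185.0/27
Host bits = 5
Set all host bits to 1:
Broadcast: 139.117.185.31


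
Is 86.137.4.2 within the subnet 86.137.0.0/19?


Subnet network: 86.137.0.0
Test IP AND mask: 86.137.0.0
Yes, 86.137.4.2 is in 86.137.0.0/19


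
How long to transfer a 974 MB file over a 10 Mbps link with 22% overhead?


Effective throughput = 10 * (1 - 22/100) = 7.8 Mbps
File size in Mb = 974 * 8 = 7792 Mb
Time = 7792 / 7.8
Time = 998.9744 seconds


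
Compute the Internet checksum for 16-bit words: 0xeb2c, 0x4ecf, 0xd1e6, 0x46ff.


Sum all words (with carry folding):
+ 0xeb2c = 0xeb2c
+ 0x4ecf = 0x39fc
+ 0xd1e6 = 0x0be3
+ 0x46ff = 0x52e2
One's complement: ~0x52e2
Checksum = 0xad1d


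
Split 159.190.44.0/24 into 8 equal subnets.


New prefix = 24 + 3 = 27
Each subnet has 32 addresses
  159.190.44.0/27
  159.190.44.32/27
  159.190.44.64/27
  159.190.44.96/27
  159.190.44.128/27
  159.190.44.160/27
  159.190.44.192/27
  159.190.44.224/27
Subnets: 159.190.44.0/27, 159.190.44.32/27, 159.190.44.64/27, 159.190.44.96/27, 159.190.44.128/27, 159.190.44.160/27, 159.190.44.192/27, 159.190.44.224/27


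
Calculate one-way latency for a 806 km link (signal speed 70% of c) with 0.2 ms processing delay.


Speed = 0.7 * 3e5 km/s = 210000 km/s
Propagation delay = 806 / 210000 = 0.0038 s = 3.8381 ms
Processing delay = 0.2 ms
Total one-way latency = 4.0381 ms


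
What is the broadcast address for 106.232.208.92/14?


Network: 106.232.0.0/14
Host bits = 18
Set all host bits to 1:
Broadcast: 106.235.255.255


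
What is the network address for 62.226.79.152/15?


IP:   00111110.11100010.01001111.10011000
Mask: 11111111.11111110.00000000.00000000
AND operation:
Net:  00111110.11100010.00000000.00000000
Network: 62.226.0.0/15


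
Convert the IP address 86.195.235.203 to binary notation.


86 = 01010110
195 = 11000011
235 = 11101011
203 = 11001011
Binary: 01010110.11000011.11101011.11001011


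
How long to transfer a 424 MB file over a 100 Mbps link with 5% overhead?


Effective throughput = 100 * (1 - 5/100) = 95 Mbps
File size in Mb = 424 * 8 = 3392 Mb
Time = 3392 / 95
Time = 35.7053 seconds


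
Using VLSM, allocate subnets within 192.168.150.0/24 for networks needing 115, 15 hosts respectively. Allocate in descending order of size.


115 hosts -> /25 (126 usable): 192.168.150.0/25
15 hosts -> /27 (30 usable): 192.168.150.128/27
Allocation: 192.168.150.0/25 (115 hosts, 126 usable); 192.168.150.128/27 (15 hosts, 30 usable)


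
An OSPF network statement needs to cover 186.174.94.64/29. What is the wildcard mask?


Subnet mask: 255.255.255.248
Wildcard = 255.255.255.255 - subnet mask
255 - 255 = 0
255 - 255 = 0
255 - 255 = 0
255 - 248 = 7
Wildcard: 0.0.0.7


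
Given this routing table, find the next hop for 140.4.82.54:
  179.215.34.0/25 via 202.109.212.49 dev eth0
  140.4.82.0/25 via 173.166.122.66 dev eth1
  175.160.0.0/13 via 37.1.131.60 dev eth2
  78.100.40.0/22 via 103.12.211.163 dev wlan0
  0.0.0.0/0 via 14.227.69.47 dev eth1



Longest prefix match for 140.4.82.54:
  /25 179.215.34.0: no
  /25 140.4.82.0: MATCH
  /13 175.160.0.0: no
  /22 78.100.40.0: no
  /0 0.0.0.0: MATCH
Selected: next-hop 173.166.122.66 via eth1 (matched /25)


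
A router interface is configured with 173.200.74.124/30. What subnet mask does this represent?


/30 means 30 network bits, 2 host bits
Binary: 11111111111111111111111111111100
Mask: 255.255.255.252


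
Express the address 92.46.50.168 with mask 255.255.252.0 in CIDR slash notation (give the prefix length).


Binary: 11111111.11111111.11111100.00000000
Count leading 1s
Prefix: /22


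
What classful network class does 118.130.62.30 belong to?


First octet: 118
Binary: 01110110
0xxxxxxx -> Class A (1-126)
Class A, default mask 255.0.0.0 (/8)


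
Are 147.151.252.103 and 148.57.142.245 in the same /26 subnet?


Mask: 255.255.255.192
147.151.252.103 AND mask = 147.151.252.64
148.57.142.245 AND mask = 148.57.142.192
No, different subnets (147.151.252.64 vs 148.57.142.192)


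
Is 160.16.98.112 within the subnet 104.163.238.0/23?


Subnet network: 104.163.238.0
Test IP AND mask: 160.16.98.0
No, 160.16.98.112 is not in 104.163.238.0/23


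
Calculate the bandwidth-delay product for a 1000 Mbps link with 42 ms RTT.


BDP = bandwidth * RTT
= 1000 Mbps * 42 ms
= 1000 * 1e6 * 42 / 1000 bits
= 42000000 bits
= 5250000 bytes
= 5126.9531 KB
BDP = 42000000 bits (5250000 bytes)


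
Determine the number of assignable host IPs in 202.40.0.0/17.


Host bits = 32 - 17 = 15
Total addresses = 2^15 = 32768
Usable = total - 2 (network and broadcast)
Usable hosts: 32766


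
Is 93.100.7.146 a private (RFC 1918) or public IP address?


RFC 1918 private ranges:
  10.0.0.0/8 (10.0.0.0 - 10.255.255.255)
  172.16.0.0/12 (172.16.0.0 - 172.31.255.255)
  192.168.0.0/16 (192.168.0.0 - 192.168.255.255)
Public (not in any RFC 1918 range)


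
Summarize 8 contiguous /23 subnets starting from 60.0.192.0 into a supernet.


Original prefix: /23
Number of subnets: 8 = 2^3
New prefix = 23 - 3 = 20
Supernet: 60.0.192.0/20


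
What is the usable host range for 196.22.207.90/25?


Network: 196.22.207.0
Broadcast: 196.22.207.127
First usable = network + 1
Last usable = broadcast - 1
Range: 196.22.207.1 to 196.22.207.126


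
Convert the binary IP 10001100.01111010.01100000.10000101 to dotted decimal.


10001100 = 140
01111010 = 122
01100000 = 96
10000101 = 133
IP: 140.122.96.133


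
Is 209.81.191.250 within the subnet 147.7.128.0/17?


Subnet network: 147.7.128.0
Test IP AND mask: 209.81.128.0
No, 209.81.191.250 is not in 147.7.128.0/17


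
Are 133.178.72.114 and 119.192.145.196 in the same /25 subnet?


Mask: 255.255.255.128
133.178.72.114 AND mask = 133.178.72.0
119.192.145.196 AND mask = 119.192.145.128
No, different subnets (133.178.72.0 vs 119.192.145.128)


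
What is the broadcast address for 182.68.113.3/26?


Network: 182.68.113.0/26
Host bits = 6
Set all host bits to 1:
Broadcast: 182.68.113.63


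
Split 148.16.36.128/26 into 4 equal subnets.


New prefix = 26 + 2 = 28
Each subnet has 16 addresses
  148.16.36.128/28
  148.16.36.144/28
  148.16.36.160/28
  148.16.36.176/28
Subnets: 148.16.36.128/28, 148.16.36.144/28, 148.16.36.160/28, 148.16.36.176/28


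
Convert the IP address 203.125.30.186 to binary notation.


203 = 11001011
125 = 01111101
30 = 00011110
186 = 10111010
Binary: 11001011.01111101.00011110.10111010


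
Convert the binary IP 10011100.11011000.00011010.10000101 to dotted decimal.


10011100 = 156
11011000 = 216
00011010 = 26
10000101 = 133
IP: 156.216.26.133


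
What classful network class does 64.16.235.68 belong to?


First octet: 64
Binary: 01000000
0xxxxxxx -> Class A (1-126)
Class A, default mask 255.0.0.0 (/8)


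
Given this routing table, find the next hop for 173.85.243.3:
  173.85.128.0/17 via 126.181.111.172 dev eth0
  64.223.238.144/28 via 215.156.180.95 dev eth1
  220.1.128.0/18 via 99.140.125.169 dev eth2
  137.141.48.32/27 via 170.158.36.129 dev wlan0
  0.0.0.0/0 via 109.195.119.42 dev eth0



Longest prefix match for 173.85.243.3:
  /17 173.85.128.0: MATCH
  /28 64.223.238.144: no
  /18 220.1.128.0: no
  /27 137.141.48.32: no
  /0 0.0.0.0: MATCH
Selected: next-hop 126.181.111.172 via eth0 (matched /17)


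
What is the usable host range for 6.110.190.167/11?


Network: 6.96.0.0
Broadcast: 6.127.255.255
First usable = network + 1
Last usable = broadcast - 1
Range: 6.96.0.1 to 6.127.255.254


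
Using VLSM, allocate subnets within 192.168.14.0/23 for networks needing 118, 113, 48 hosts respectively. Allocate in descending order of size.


118 hosts -> /25 (126 usable): 192.168.14.0/25
113 hosts -> /25 (126 usable): 192.168.14.128/25
48 hosts -> /26 (62 usable): 192.168.15.0/26
Allocation: 192.168.14.0/25 (118 hosts, 126 usable); 192.168.14.128/25 (113 hosts, 126 usable); 192.168.15.0/26 (48 hosts, 62 usable)


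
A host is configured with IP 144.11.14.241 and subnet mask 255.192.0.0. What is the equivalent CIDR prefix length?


Binary: 11111111.11000000.00000000.00000000
Count leading 1s
Prefix: /10


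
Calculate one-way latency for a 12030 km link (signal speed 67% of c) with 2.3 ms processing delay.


Speed = 0.67 * 3e5 km/s = 201000 km/s
Propagation delay = 12030 / 201000 = 0.0599 s = 59.8507 ms
Processing delay = 2.3 ms
Total one-way latency = 62.1507 ms


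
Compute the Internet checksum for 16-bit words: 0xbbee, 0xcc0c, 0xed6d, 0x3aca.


Sum all words (with carry folding):
+ 0xbbee = 0xbbee
+ 0xcc0c = 0x87fb
+ 0xed6d = 0x7569
+ 0x3aca = 0xb033
One's complement: ~0xb033
Checksum = 0x4fcc


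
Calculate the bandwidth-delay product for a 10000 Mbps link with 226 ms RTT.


BDP = bandwidth * RTT
= 10000 Mbps * 226 ms
= 10000 * 1e6 * 226 / 1000 bits
= 2260000000 bits
= 282500000 bytes
= 275878.9062 KB
BDP = 2260000000 bits (282500000 bytes)


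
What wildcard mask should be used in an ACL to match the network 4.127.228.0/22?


Subnet mask: 255.255.252.0
Wildcard = 255.255.255.255 - subnet mask
255 - 255 = 0
255 - 255 = 0
255 - 252 = 3
255 - 0 = 255
Wildcard: 0.0.3.255


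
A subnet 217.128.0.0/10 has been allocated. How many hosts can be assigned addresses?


Host bits = 32 - 10 = 22
Total addresses = 2^22 = 4194304
Usable = total - 2 (network and broadcast)
Usable hosts: 4194302


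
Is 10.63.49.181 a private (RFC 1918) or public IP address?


RFC 1918 private ranges:
  10.0.0.0/8 (10.0.0.0 - 10.255.255.255)
  172.16.0.0/12 (172.16.0.0 - 172.31.255.255)
  192.168.0.0/16 (192.168.0.0 - 192.168.255.255)
Private (in 10.0.0.0/8)


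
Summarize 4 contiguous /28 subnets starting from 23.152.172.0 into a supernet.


Original prefix: /28
Number of subnets: 4 = 2^2
New prefix = 28 - 2 = 26
Supernet: 23.152.172.0/26


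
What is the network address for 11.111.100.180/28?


IP:   00001011.01101111.01100100.10110100
Mask: 11111111.11111111.11111111.11110000
AND operation:
Net:  00001011.01101111.01100100.10110000
Network: 11.111.100.176/28


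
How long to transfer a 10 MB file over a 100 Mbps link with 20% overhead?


Effective throughput = 100 * (1 - 20/100) = 80 Mbps
File size in Mb = 10 * 8 = 80 Mb
Time = 80 / 80
Time = 1 seconds


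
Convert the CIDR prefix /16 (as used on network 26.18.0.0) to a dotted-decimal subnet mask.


/16 means 16 network bits, 16 host bits
Binary: 11111111111111110000000000000000
Mask: 255.255.0.0


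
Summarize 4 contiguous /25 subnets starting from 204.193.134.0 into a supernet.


Original prefix: /25
Number of subnets: 4 = 2^2
New prefix = 25 - 2 = 23
Supernet: 204.193.134.0/23


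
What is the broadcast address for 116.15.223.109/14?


Network: 116.12.0.0/14
Host bits = 18
Set all host bits to 1:
Broadcast: 116.15.255.255


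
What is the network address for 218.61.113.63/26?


IP:   11011010.00111101.01110001.00111111
Mask: 11111111.11111111.11111111.11000000
AND operation:
Net:  11011010.00111101.01110001.00000000
Network: 218.61.113.0/26


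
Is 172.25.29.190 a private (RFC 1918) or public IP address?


RFC 1918 private ranges:
  10.0.0.0/8 (10.0.0.0 - 10.255.255.255)
  172.16.0.0/12 (172.16.0.0 - 172.31.255.255)
  192.168.0.0/16 (192.168.0.0 - 192.168.255.255)
Private (in 172.16.0.0/12)


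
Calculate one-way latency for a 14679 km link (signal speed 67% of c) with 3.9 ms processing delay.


Speed = 0.67 * 3e5 km/s = 201000 km/s
Propagation delay = 14679 / 201000 = 0.073 s = 73.0299 ms
Processing delay = 3.9 ms
Total one-way latency = 76.9299 ms


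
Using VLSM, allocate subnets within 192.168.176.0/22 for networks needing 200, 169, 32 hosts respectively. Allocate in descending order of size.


200 hosts -> /24 (254 usable): 192.168.176.0/24
169 hosts -> /24 (254 usable): 192.168.177.0/24
32 hosts -> /26 (62 usable): 192.168.178.0/26
Allocation: 192.168.176.0/24 (200 hosts, 254 usable); 192.168.177.0/24 (169 hosts, 254 usable); 192.168.178.0/26 (32 hosts, 62 usable)


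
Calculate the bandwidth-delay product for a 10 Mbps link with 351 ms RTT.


BDP = bandwidth * RTT
= 10 Mbps * 351 ms
= 10 * 1e6 * 351 / 1000 bits
= 3510000 bits
= 438750 bytes
= 428.4668 KB
BDP = 3510000 bits (438750 bytes)


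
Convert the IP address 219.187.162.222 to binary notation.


219 = 11011011
187 = 10111011
162 = 10100010
222 = 11011110
Binary: 11011011.10111011.10100010.11011110


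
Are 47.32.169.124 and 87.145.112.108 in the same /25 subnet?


Mask: 255.255.255.128
47.32.169.124 AND mask = 47.32.169.0
87.145.112.108 AND mask = 87.145.112.0
No, different subnets (47.32.169.0 vs 87.145.112.0)


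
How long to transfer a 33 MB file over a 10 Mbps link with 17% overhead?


Effective throughput = 10 * (1 - 17/100) = 8.3 Mbps
File size in Mb = 33 * 8 = 264 Mb
Time = 264 / 8.3
Time = 31.8072 seconds


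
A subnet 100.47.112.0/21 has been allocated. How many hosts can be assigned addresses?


Host bits = 32 - 21 = 11
Total addresses = 2^11 = 2048
Usable = total - 2 (network and broadcast)
Usable hosts: 2046


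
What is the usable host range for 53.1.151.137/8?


Network: 53.0.0.0
Broadcast: 53.255.255.255
First usable = network + 1
Last usable = broadcast - 1
Range: 53.0.0.1 to 53.255.255.254


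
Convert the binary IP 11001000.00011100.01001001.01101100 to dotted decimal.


11001000 = 200
00011100 = 28
01001001 = 73
01101100 = 108
IP: 200.28.73.108


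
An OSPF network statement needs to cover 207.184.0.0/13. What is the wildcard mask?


Subnet mask: 255.248.0.0
Wildcard = 255.255.255.255 - subnet mask
255 - 255 = 0
255 - 248 = 7
255 - 0 = 255
255 - 0 = 255
Wildcard: 0.7.255.255


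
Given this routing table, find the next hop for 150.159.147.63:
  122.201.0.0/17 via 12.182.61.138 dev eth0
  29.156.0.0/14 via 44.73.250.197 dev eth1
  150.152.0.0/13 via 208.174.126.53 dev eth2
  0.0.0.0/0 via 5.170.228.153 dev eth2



Longest prefix match for 150.159.147.63:
  /17 122.201.0.0: no
  /14 29.156.0.0: no
  /13 150.152.0.0: MATCH
  /0 0.0.0.0: MATCH
Selected: next-hop 208.174.126.53 via eth2 (matched /13)


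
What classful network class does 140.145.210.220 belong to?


First octet: 140
Binary: 10001100
10xxxxxx -> Class B (128-191)
Class B, default mask 255.255.0.0 (/16)


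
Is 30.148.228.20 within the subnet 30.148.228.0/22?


Subnet network: 30.148.228.0
Test IP AND mask: 30.148.228.0
Yes, 30.148.228.20 is in 30.148.228.0/22


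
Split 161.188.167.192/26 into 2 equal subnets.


New prefix = 26 + 1 = 27
Each subnet has 32 addresses
  161.188.167.192/27
  161.188.167.224/27
Subnets: 161.188.167.192/27, 161.188.167.224/27


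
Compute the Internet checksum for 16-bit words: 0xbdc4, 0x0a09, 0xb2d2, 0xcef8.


Sum all words (with carry folding):
+ 0xbdc4 = 0xbdc4
+ 0x0a09 = 0xc7cd
+ 0xb2d2 = 0x7aa0
+ 0xcef8 = 0x4999
One's complement: ~0x4999
Checksum = 0xb666


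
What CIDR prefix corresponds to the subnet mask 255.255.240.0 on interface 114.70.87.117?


Binary: 11111111.11111111.11110000.00000000
Count leading 1s
Prefix: /20


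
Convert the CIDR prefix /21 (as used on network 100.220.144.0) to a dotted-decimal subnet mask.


/21 means 21 network bits, 11 host bits
Binary: 11111111111111111111100000000000
Mask: 255.255.248.0


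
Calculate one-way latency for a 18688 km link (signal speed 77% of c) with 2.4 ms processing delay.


Speed = 0.77 * 3e5 km/s = 231000 km/s
Propagation delay = 18688 / 231000 = 0.0809 s = 80.9004 ms
Processing delay = 2.4 ms
Total one-way latency = 83.3004 ms


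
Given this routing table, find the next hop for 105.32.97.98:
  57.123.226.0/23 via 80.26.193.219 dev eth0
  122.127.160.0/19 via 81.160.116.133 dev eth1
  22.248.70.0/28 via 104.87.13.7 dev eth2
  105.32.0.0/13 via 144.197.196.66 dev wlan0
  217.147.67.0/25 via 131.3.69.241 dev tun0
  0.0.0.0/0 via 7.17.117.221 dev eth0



Longest prefix match for 105.32.97.98:
  /23 57.123.226.0: no
  /19 122.127.160.0: no
  /28 22.248.70.0: no
  /13 105.32.0.0: MATCH
  /25 217.147.67.0: no
  /0 0.0.0.0: MATCH
Selected: next-hop 144.197.196.66 via wlan0 (matched /13)


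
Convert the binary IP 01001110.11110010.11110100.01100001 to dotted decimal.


01001110 = 78
11110010 = 242
11110100 = 244
01100001 = 97
IP: 78.242.244.97


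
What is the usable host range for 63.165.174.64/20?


Network: 63.165.160.0
Broadcast: 63.165.175.255
First usable = network + 1
Last usable = broadcast - 1
Range: 63.165.160.1 to 63.165.175.254


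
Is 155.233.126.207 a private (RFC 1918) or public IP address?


RFC 1918 private ranges:
  10.0.0.0/8 (10.0.0.0 - 10.255.255.255)
  172.16.0.0/12 (172.16.0.0 - 172.31.255.255)
  192.168.0.0/16 (192.168.0.0 - 192.168.255.255)
Public (not in any RFC 1918 range)


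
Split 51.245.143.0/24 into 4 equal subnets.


New prefix = 24 + 2 = 26
Each subnet has 64 addresses
  51.245.143.0/26
  51.245.143.64/26
  51.245.143.128/26
  51.245.143.192/26
Subnets: 51.245.143.0/26, 51.245.143.64/26, 51.245.143.128/26, 51.245.143.192/26


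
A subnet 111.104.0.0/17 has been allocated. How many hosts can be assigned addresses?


Host bits = 32 - 17 = 15
Total addresses = 2^15 = 32768
Usable = total - 2 (network and broadcast)
Usable hosts: 32766


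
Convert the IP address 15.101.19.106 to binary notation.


15 = 00001111
101 = 01100101
19 = 00010011
106 = 01101010
Binary: 00001111.01100101.00010011.01101010


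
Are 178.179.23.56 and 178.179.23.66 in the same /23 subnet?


Mask: 255.255.254.0
178.179.23.56 AND mask = 178.179.22.0
178.179.23.66 AND mask = 178.179.22.0
Yes, same subnet (178.179.22.0)


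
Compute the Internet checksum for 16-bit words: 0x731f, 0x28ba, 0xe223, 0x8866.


Sum all words (with carry folding):
+ 0x731f = 0x731f
+ 0x28ba = 0x9bd9
+ 0xe223 = 0x7dfd
+ 0x8866 = 0x0664
One's complement: ~0x0664
Checksum = 0xf99b


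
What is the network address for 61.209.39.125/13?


IP:   00111101.11010001.00100111.01111101
Mask: 11111111.11111000.00000000.00000000
AND operation:
Net:  00111101.11010000.00000000.00000000
Network: 61.208.0.0/13


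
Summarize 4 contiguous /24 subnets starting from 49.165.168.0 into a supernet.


Original prefix: /24
Number of subnets: 4 = 2^2
New prefix = 24 - 2 = 22
Supernet: 49.165.168.0/22


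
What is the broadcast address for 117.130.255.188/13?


Network: 117.128.0.0/13
Host bits = 19
Set all host bits to 1:
Broadcast: 117.135.255.255


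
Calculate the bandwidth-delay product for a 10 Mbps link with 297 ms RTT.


BDP = bandwidth * RTT
= 10 Mbps * 297 ms
= 10 * 1e6 * 297 / 1000 bits
= 2970000 bits
= 371250 bytes
= 362.5488 KB
BDP = 2970000 bits (371250 bytes)


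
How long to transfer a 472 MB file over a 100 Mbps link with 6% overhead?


Effective throughput = 100 * (1 - 6/100) = 94 Mbps
File size in Mb = 472 * 8 = 3776 Mb
Time = 3776 / 94
Time = 40.1702 seconds


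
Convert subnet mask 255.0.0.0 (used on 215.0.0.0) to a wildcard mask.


Subnet mask: 255.0.0.0
Wildcard = 255.255.255.255 - subnet mask
255 - 255 = 0
255 - 0 = 255
255 - 0 = 255
255 - 0 = 255
Wildcard: 0.255.255.255


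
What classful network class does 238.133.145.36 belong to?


First octet: 238
Binary: 11101110
1110xxxx -> Class D (224-239)
Class D (multicast), default mask N/A


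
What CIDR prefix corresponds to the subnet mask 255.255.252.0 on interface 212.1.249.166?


Binary: 11111111.11111111.11111100.00000000
Count leading 1s
Prefix: /22


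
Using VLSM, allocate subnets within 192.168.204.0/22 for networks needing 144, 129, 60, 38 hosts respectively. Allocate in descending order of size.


144 hosts -> /24 (254 usable): 192.168.204.0/24
129 hosts -> /24 (254 usable): 192.168.205.0/24
60 hosts -> /26 (62 usable): 192.168.206.0/26
38 hosts -> /26 (62 usable): 192.168.206.64/26
Allocation: 192.168.204.0/24 (144 hosts, 254 usable); 192.168.205.0/24 (129 hosts, 254 usable); 192.168.206.0/26 (60 hosts, 62 usable); 192.168.206.64/26 (38 hosts, 62 usable)


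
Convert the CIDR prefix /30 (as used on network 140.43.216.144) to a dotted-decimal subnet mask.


/30 means 30 network bits, 2 host bits
Binary: 11111111111111111111111111111100
Mask: 255.255.255.252


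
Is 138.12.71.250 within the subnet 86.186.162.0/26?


Subnet network: 86.186.162.0
Test IP AND mask: 138.12.71.192
No, 138.12.71.250 is not in 86.186.162.0/26


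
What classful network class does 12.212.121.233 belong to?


First octet: 12
Binary: 00001100
0xxxxxxx -> Class A (1-126)
Class A, default mask 255.0.0.0 (/8)


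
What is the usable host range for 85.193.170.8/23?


Network: 85.193.170.0
Broadcast: 85.193.171.255
First usable = network + 1
Last usable = broadcast - 1
Range: 85.193.170.1 to 85.193.171.254


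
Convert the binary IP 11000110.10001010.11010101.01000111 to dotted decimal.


11000110 = 198
10001010 = 138
11010101 = 213
01000111 = 71
IP: 198.138.213.71


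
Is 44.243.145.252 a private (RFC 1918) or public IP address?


RFC 1918 private ranges:
  10.0.0.0/8 (10.0.0.0 - 10.255.255.255)
  172.16.0.0/12 (172.16.0.0 - 172.31.255.255)
  192.168.0.0/16 (192.168.0.0 - 192.168.255.255)
Public (not in any RFC 1918 range)


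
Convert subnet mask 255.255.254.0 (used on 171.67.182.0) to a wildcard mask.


Subnet mask: 255.255.254.0
Wildcard = 255.255.255.255 - subnet mask
255 - 255 = 0
255 - 255 = 0
255 - 254 = 1
255 - 0 = 255
Wildcard: 0.0.1.255


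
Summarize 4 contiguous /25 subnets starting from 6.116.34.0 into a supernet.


Original prefix: /25
Number of subnets: 4 = 2^2
New prefix = 25 - 2 = 23
Supernet: 6.116.34.0/23


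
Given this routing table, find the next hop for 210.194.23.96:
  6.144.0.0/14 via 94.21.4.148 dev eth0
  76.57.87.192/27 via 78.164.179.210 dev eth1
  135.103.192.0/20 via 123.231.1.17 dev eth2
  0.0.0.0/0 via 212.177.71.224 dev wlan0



Longest prefix match for 210.194.23.96:
  /14 6.144.0.0: no
  /27 76.57.87.192: no
  /20 135.103.192.0: no
  /0 0.0.0.0: MATCH
Selected: next-hop 212.177.71.224 via wlan0 (matched /0)


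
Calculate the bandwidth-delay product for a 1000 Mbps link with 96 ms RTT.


BDP = bandwidth * RTT
= 1000 Mbps * 96 ms
= 1000 * 1e6 * 96 / 1000 bits
= 96000000 bits
= 12000000 bytes
= 11718.75 KB
BDP = 96000000 bits (12000000 bytes)


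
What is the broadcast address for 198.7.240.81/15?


Network: 198.6.0.0/15
Host bits = 17
Set all host bits to 1:
Broadcast: 198.7.255.255


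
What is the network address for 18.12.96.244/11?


IP:   00010010.00001100.01100000.11110100
Mask: 11111111.11100000.00000000.00000000
AND operation:
Net:  00010010.00000000.00000000.00000000
Network: 18.0.0.0/11


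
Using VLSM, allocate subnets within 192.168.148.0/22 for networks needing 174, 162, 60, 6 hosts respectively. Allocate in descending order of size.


174 hosts -> /24 (254 usable): 192.168.148.0/24
162 hosts -> /24 (254 usable): 192.168.149.0/24
60 hosts -> /26 (62 usable): 192.168.150.0/26
6 hosts -> /29 (6 usable): 192.168.150.64/29
Allocation: 192.168.148.0/24 (174 hosts, 254 usable); 192.168.149.0/24 (162 hosts, 254 usable); 192.168.150.0/26 (60 hosts, 62 usable); 192.168.150.64/29 (6 hosts, 6 usable)


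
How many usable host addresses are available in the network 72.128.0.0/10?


Host bits = 32 - 10 = 22
Total addresses = 2^22 = 4194304
Usable = total - 2 (network and broadcast)
Usable hosts: 4194302


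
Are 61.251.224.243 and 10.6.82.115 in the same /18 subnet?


Mask: 255.255.192.0
61.251.224.243 AND mask = 61.251.192.0
10.6.82.115 AND mask = 10.6.64.0
No, different subnets (61.251.192.0 vs 10.6.64.0)


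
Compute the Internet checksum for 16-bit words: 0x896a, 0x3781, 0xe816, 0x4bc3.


Sum all words (with carry folding):
+ 0x896a = 0x896a
+ 0x3781 = 0xc0eb
+ 0xe816 = 0xa902
+ 0x4bc3 = 0xf4c5
One's complement: ~0xf4c5
Checksum = 0x0b3a


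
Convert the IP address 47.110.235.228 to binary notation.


47 = 00101111
110 = 01101110
235 = 11101011
228 = 11100100
Binary: 00101111.01101110.11101011.11100100


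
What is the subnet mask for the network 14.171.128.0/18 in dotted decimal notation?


/18 means 18 network bits, 14 host bits
Binary: 11111111111111111100000000000000
Mask: 255.255.192.0


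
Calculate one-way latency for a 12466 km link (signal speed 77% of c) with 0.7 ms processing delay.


Speed = 0.77 * 3e5 km/s = 231000 km/s
Propagation delay = 12466 / 231000 = 0.054 s = 53.9654 ms
Processing delay = 0.7 ms
Total one-way latency = 54.6654 ms


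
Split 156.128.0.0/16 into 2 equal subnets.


New prefix = 16 + 1 = 17
Each subnet has 32768 addresses
  156.128.0.0/17
  156.128.128.0/17
Subnets: 156.128.0.0/17, 156.128.128.0/17


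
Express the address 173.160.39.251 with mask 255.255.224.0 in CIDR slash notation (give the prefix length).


Binary: 11111111.11111111.11100000.00000000
Count leading 1s
Prefix: /19


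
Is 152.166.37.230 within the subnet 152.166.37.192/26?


Subnet network: 152.166.37.192
Test IP AND mask: 152.166.37.192
Yes, 152.166.37.230 is in 152.166.37.192/26


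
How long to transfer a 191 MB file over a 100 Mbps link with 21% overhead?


Effective throughput = 100 * (1 - 21/100) = 79 Mbps
File size in Mb = 191 * 8 = 1528 Mb
Time = 1528 / 79
Time = 19.3418 seconds


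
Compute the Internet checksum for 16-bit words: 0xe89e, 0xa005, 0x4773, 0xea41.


Sum all words (with carry folding):
+ 0xe89e = 0xe89e
+ 0xa005 = 0x88a4
+ 0x4773 = 0xd017
+ 0xea41 = 0xba59
One's complement: ~0xba59
Checksum = 0x45a6


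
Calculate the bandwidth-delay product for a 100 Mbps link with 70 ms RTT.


BDP = bandwidth * RTT
= 100 Mbps * 70 ms
= 100 * 1e6 * 70 / 1000 bits
= 7000000 bits
= 875000 bytes
= 854.4922 KB
BDP = 7000000 bits (875000 bytes)


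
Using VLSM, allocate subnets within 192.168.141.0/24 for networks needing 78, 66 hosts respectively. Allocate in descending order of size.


78 hosts -> /25 (126 usable): 192.168.141.0/25
66 hosts -> /25 (126 usable): 192.168.141.128/25
Allocation: 192.168.141.0/25 (78 hosts, 126 usable); 192.168.141.128/25 (66 hosts, 126 usable)


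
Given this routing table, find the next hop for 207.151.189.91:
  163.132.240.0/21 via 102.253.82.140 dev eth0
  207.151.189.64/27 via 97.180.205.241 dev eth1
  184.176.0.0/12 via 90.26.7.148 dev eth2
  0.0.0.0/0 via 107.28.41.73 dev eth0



Longest prefix match for 207.151.189.91:
  /21 163.132.240.0: no
  /27 207.151.189.64: MATCH
  /12 184.176.0.0: no
  /0 0.0.0.0: MATCH
Selected: next-hop 97.180.205.241 via eth1 (matched /27)


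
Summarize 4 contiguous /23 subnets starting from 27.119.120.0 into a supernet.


Original prefix: /23
Number of subnets: 4 = 2^2
New prefix = 23 - 2 = 21
Supernet: 27.119.120.0/21


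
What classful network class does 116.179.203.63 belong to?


First octet: 116
Binary: 01110100
0xxxxxxx -> Class A (1-126)
Class A, default mask 255.0.0.0 (/8)


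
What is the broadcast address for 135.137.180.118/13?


Network: 135.136.0.0/13
Host bits = 19
Set all host bits to 1:
Broadcast: 135.143.255.255


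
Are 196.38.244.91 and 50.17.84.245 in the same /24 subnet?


Mask: 255.255.255.0
196.38.244.91 AND mask = 196.38.244.0
50.17.84.245 AND mask = 50.17.84.0
No, different subnets (196.38.244.0 vs 50.17.84.0)


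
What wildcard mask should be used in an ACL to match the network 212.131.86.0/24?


Subnet mask: 255.255.255.0
Wildcard = 255.255.255.255 - subnet mask
255 - 255 = 0
255 - 255 = 0
255 - 255 = 0
255 - 0 = 255
Wildcard: 0.0.0.255


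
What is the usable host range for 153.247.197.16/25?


Network: 153.247.197.0
Broadcast: 153.247.197.127
First usable = network + 1
Last usable = broadcast - 1
Range: 153.247.197.1 to 153.247.197.126


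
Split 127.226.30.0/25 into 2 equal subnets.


New prefix = 25 + 1 = 26
Each subnet has 64 addresses
  127.226.30.0/26
  127.226.30.64/26
Subnets: 127.226.30.0/26, 127.226.30.64/26


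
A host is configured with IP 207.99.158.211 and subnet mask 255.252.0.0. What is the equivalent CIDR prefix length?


Binary: 11111111.11111100.00000000.00000000
Count leading 1s
Prefix: /14


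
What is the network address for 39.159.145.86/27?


IP:   00100111.10011111.10010001.01010110
Mask: 11111111.11111111.11111111.11100000
AND operation:
Net:  00100111.10011111.10010001.01000000
Network: 39.159.145.64/27


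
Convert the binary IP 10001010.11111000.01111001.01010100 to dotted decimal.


10001010 = 138
11111000 = 248
01111001 = 121
01010100 = 84
IP: 138.248.121.84


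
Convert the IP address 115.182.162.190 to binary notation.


115 = 01110011
182 = 10110110
162 = 10100010
190 = 10111110
Binary: 01110011.10110110.10100010.10111110


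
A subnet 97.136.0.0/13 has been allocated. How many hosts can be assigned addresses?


Host bits = 32 - 13 = 19
Total addresses = 2^19 = 524288
Usable = total - 2 (network and broadcast)
Usable hosts: 524286


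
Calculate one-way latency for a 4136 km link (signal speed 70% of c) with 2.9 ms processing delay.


Speed = 0.7 * 3e5 km/s = 210000 km/s
Propagation delay = 4136 / 210000 = 0.0197 s = 19.6952 ms
Processing delay = 2.9 ms
Total one-way latency = 22.5952 ms


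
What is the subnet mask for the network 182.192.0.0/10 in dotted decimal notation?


/10 means 10 network bits, 22 host bits
Binary: 11111111110000000000000000000000
Mask: 255.192.0.0


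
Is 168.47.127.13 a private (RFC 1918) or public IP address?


RFC 1918 private ranges:
  10.0.0.0/8 (10.0.0.0 - 10.255.255.255)
  172.16.0.0/12 (172.16.0.0 - 172.31.255.255)
  192.168.0.0/16 (192.168.0.0 - 192.168.255.255)
Public (not in any RFC 1918 range)


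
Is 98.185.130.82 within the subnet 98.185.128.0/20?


Subnet network: 98.185.128.0
Test IP AND mask: 98.185.128.0
Yes, 98.185.130.82 is in 98.185.128.0/20


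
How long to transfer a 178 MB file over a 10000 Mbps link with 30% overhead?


Effective throughput = 10000 * (1 - 30/100) = 7000 Mbps
File size in Mb = 178 * 8 = 1424 Mb
Time = 1424 / 7000
Time = 0.2034 seconds


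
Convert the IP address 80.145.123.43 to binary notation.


80 = 01010000
145 = 10010001
123 = 01111011
43 = 00101011
Binary: 01010000.10010001.01111011.00101011


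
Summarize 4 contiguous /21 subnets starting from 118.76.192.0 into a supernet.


Original prefix: /21
Number of subnets: 4 = 2^2
New prefix = 21 - 2 = 19
Supernet: 118.76.192.0/19


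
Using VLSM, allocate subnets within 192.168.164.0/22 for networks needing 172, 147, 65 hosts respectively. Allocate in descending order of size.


172 hosts -> /24 (254 usable): 192.168.164.0/24
147 hosts -> /24 (254 usable): 192.168.165.0/24
65 hosts -> /25 (126 usable): 192.168.166.0/25
Allocation: 192.168.164.0/24 (172 hosts, 254 usable); 192.168.165.0/24 (147 hosts, 254 usable); 192.168.166.0/25 (65 hosts, 126 usable)


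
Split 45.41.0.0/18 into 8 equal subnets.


New prefix = 18 + 3 = 21
Each subnet has 2048 addresses
  45.41.0.0/21
  45.41.8.0/21
  45.41.16.0/21
  45.41.24.0/21
  45.41.32.0/21
  45.41.40.0/21
  45.41.48.0/21
  45.41.56.0/21
Subnets: 45.41.0.0/21, 45.41.8.0/21, 45.41.16.0/21, 45.41.24.0/21, 45.41.32.0/21, 45.41.40.0/21, 45.41.48.0/21, 45.41.56.0/21


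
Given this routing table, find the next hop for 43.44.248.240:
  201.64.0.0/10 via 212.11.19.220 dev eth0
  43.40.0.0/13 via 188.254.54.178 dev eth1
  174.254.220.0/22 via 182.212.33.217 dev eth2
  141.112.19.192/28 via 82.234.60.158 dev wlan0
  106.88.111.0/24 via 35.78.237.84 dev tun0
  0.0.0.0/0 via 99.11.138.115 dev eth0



Longest prefix match for 43.44.248.240:
  /10 201.64.0.0: no
  /13 43.40.0.0: MATCH
  /22 174.254.220.0: no
  /28 141.112.19.192: no
  /24 106.88.111.0: no
  /0 0.0.0.0: MATCH
Selected: next-hop 188.254.54.178 via eth1 (matched /13)
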